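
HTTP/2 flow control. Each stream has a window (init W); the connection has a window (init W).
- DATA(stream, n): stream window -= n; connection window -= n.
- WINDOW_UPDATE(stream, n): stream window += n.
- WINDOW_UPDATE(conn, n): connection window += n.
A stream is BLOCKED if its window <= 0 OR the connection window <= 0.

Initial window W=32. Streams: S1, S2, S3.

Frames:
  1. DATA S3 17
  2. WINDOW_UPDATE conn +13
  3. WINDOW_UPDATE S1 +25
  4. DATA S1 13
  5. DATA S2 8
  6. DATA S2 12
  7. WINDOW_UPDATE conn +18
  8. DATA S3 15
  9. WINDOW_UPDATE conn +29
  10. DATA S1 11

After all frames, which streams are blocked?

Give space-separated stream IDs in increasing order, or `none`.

Answer: S3

Derivation:
Op 1: conn=15 S1=32 S2=32 S3=15 blocked=[]
Op 2: conn=28 S1=32 S2=32 S3=15 blocked=[]
Op 3: conn=28 S1=57 S2=32 S3=15 blocked=[]
Op 4: conn=15 S1=44 S2=32 S3=15 blocked=[]
Op 5: conn=7 S1=44 S2=24 S3=15 blocked=[]
Op 6: conn=-5 S1=44 S2=12 S3=15 blocked=[1, 2, 3]
Op 7: conn=13 S1=44 S2=12 S3=15 blocked=[]
Op 8: conn=-2 S1=44 S2=12 S3=0 blocked=[1, 2, 3]
Op 9: conn=27 S1=44 S2=12 S3=0 blocked=[3]
Op 10: conn=16 S1=33 S2=12 S3=0 blocked=[3]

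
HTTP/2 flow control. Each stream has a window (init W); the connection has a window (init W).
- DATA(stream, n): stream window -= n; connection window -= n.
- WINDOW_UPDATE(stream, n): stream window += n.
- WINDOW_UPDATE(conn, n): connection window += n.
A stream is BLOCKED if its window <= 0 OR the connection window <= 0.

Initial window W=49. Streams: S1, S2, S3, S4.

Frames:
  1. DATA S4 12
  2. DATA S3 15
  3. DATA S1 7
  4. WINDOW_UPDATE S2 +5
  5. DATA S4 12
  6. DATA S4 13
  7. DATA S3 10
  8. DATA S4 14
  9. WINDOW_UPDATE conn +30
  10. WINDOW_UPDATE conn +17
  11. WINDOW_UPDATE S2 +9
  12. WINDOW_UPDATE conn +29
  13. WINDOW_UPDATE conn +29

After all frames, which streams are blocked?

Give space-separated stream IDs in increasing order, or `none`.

Op 1: conn=37 S1=49 S2=49 S3=49 S4=37 blocked=[]
Op 2: conn=22 S1=49 S2=49 S3=34 S4=37 blocked=[]
Op 3: conn=15 S1=42 S2=49 S3=34 S4=37 blocked=[]
Op 4: conn=15 S1=42 S2=54 S3=34 S4=37 blocked=[]
Op 5: conn=3 S1=42 S2=54 S3=34 S4=25 blocked=[]
Op 6: conn=-10 S1=42 S2=54 S3=34 S4=12 blocked=[1, 2, 3, 4]
Op 7: conn=-20 S1=42 S2=54 S3=24 S4=12 blocked=[1, 2, 3, 4]
Op 8: conn=-34 S1=42 S2=54 S3=24 S4=-2 blocked=[1, 2, 3, 4]
Op 9: conn=-4 S1=42 S2=54 S3=24 S4=-2 blocked=[1, 2, 3, 4]
Op 10: conn=13 S1=42 S2=54 S3=24 S4=-2 blocked=[4]
Op 11: conn=13 S1=42 S2=63 S3=24 S4=-2 blocked=[4]
Op 12: conn=42 S1=42 S2=63 S3=24 S4=-2 blocked=[4]
Op 13: conn=71 S1=42 S2=63 S3=24 S4=-2 blocked=[4]

Answer: S4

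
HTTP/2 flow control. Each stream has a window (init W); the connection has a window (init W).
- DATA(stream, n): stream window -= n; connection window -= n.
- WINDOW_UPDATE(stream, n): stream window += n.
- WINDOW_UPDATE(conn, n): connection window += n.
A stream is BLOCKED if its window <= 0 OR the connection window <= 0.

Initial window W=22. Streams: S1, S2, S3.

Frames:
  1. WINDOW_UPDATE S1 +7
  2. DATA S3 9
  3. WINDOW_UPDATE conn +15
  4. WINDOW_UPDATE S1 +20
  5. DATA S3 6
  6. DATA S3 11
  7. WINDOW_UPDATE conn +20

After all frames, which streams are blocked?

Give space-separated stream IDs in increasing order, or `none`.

Op 1: conn=22 S1=29 S2=22 S3=22 blocked=[]
Op 2: conn=13 S1=29 S2=22 S3=13 blocked=[]
Op 3: conn=28 S1=29 S2=22 S3=13 blocked=[]
Op 4: conn=28 S1=49 S2=22 S3=13 blocked=[]
Op 5: conn=22 S1=49 S2=22 S3=7 blocked=[]
Op 6: conn=11 S1=49 S2=22 S3=-4 blocked=[3]
Op 7: conn=31 S1=49 S2=22 S3=-4 blocked=[3]

Answer: S3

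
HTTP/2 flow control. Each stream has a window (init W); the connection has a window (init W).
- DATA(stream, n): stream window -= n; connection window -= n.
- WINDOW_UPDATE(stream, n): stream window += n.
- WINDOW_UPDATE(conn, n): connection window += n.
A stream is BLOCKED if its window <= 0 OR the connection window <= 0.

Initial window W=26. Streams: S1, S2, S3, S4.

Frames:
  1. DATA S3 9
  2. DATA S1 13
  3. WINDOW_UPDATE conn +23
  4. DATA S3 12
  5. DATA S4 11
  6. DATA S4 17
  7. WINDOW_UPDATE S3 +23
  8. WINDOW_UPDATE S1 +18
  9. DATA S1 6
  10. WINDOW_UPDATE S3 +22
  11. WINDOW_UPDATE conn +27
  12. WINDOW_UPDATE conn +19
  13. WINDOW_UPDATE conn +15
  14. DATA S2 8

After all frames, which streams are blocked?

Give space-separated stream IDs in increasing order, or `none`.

Answer: S4

Derivation:
Op 1: conn=17 S1=26 S2=26 S3=17 S4=26 blocked=[]
Op 2: conn=4 S1=13 S2=26 S3=17 S4=26 blocked=[]
Op 3: conn=27 S1=13 S2=26 S3=17 S4=26 blocked=[]
Op 4: conn=15 S1=13 S2=26 S3=5 S4=26 blocked=[]
Op 5: conn=4 S1=13 S2=26 S3=5 S4=15 blocked=[]
Op 6: conn=-13 S1=13 S2=26 S3=5 S4=-2 blocked=[1, 2, 3, 4]
Op 7: conn=-13 S1=13 S2=26 S3=28 S4=-2 blocked=[1, 2, 3, 4]
Op 8: conn=-13 S1=31 S2=26 S3=28 S4=-2 blocked=[1, 2, 3, 4]
Op 9: conn=-19 S1=25 S2=26 S3=28 S4=-2 blocked=[1, 2, 3, 4]
Op 10: conn=-19 S1=25 S2=26 S3=50 S4=-2 blocked=[1, 2, 3, 4]
Op 11: conn=8 S1=25 S2=26 S3=50 S4=-2 blocked=[4]
Op 12: conn=27 S1=25 S2=26 S3=50 S4=-2 blocked=[4]
Op 13: conn=42 S1=25 S2=26 S3=50 S4=-2 blocked=[4]
Op 14: conn=34 S1=25 S2=18 S3=50 S4=-2 blocked=[4]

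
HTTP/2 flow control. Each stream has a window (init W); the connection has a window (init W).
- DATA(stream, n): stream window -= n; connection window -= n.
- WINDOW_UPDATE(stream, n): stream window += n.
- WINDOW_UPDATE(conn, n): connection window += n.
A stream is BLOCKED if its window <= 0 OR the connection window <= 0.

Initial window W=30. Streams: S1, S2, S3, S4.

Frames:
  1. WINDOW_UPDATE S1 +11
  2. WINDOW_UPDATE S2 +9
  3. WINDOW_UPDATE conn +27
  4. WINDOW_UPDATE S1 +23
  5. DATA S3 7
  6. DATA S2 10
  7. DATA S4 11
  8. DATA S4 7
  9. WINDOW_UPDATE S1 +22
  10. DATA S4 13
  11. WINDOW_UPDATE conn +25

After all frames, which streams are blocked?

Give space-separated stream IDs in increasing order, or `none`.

Answer: S4

Derivation:
Op 1: conn=30 S1=41 S2=30 S3=30 S4=30 blocked=[]
Op 2: conn=30 S1=41 S2=39 S3=30 S4=30 blocked=[]
Op 3: conn=57 S1=41 S2=39 S3=30 S4=30 blocked=[]
Op 4: conn=57 S1=64 S2=39 S3=30 S4=30 blocked=[]
Op 5: conn=50 S1=64 S2=39 S3=23 S4=30 blocked=[]
Op 6: conn=40 S1=64 S2=29 S3=23 S4=30 blocked=[]
Op 7: conn=29 S1=64 S2=29 S3=23 S4=19 blocked=[]
Op 8: conn=22 S1=64 S2=29 S3=23 S4=12 blocked=[]
Op 9: conn=22 S1=86 S2=29 S3=23 S4=12 blocked=[]
Op 10: conn=9 S1=86 S2=29 S3=23 S4=-1 blocked=[4]
Op 11: conn=34 S1=86 S2=29 S3=23 S4=-1 blocked=[4]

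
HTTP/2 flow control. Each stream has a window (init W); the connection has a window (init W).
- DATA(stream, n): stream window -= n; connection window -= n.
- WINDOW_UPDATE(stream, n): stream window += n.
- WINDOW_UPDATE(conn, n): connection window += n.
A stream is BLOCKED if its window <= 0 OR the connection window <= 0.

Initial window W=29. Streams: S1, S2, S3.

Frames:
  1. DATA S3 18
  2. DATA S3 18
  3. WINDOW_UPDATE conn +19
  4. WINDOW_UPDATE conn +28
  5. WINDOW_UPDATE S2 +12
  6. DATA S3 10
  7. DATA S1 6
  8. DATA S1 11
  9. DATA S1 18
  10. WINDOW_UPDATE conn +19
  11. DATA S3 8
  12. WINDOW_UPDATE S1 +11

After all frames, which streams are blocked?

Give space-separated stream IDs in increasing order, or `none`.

Answer: S3

Derivation:
Op 1: conn=11 S1=29 S2=29 S3=11 blocked=[]
Op 2: conn=-7 S1=29 S2=29 S3=-7 blocked=[1, 2, 3]
Op 3: conn=12 S1=29 S2=29 S3=-7 blocked=[3]
Op 4: conn=40 S1=29 S2=29 S3=-7 blocked=[3]
Op 5: conn=40 S1=29 S2=41 S3=-7 blocked=[3]
Op 6: conn=30 S1=29 S2=41 S3=-17 blocked=[3]
Op 7: conn=24 S1=23 S2=41 S3=-17 blocked=[3]
Op 8: conn=13 S1=12 S2=41 S3=-17 blocked=[3]
Op 9: conn=-5 S1=-6 S2=41 S3=-17 blocked=[1, 2, 3]
Op 10: conn=14 S1=-6 S2=41 S3=-17 blocked=[1, 3]
Op 11: conn=6 S1=-6 S2=41 S3=-25 blocked=[1, 3]
Op 12: conn=6 S1=5 S2=41 S3=-25 blocked=[3]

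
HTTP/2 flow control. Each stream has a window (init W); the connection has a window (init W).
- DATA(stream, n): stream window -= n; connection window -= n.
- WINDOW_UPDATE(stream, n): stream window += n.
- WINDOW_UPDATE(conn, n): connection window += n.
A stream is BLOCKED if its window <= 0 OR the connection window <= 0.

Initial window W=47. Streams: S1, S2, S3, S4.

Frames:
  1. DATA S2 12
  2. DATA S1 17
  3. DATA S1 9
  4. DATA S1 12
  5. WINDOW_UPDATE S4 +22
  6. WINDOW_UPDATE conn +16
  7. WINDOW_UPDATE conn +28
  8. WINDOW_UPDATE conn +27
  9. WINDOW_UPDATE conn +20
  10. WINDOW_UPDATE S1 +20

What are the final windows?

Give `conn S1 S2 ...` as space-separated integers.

Answer: 88 29 35 47 69

Derivation:
Op 1: conn=35 S1=47 S2=35 S3=47 S4=47 blocked=[]
Op 2: conn=18 S1=30 S2=35 S3=47 S4=47 blocked=[]
Op 3: conn=9 S1=21 S2=35 S3=47 S4=47 blocked=[]
Op 4: conn=-3 S1=9 S2=35 S3=47 S4=47 blocked=[1, 2, 3, 4]
Op 5: conn=-3 S1=9 S2=35 S3=47 S4=69 blocked=[1, 2, 3, 4]
Op 6: conn=13 S1=9 S2=35 S3=47 S4=69 blocked=[]
Op 7: conn=41 S1=9 S2=35 S3=47 S4=69 blocked=[]
Op 8: conn=68 S1=9 S2=35 S3=47 S4=69 blocked=[]
Op 9: conn=88 S1=9 S2=35 S3=47 S4=69 blocked=[]
Op 10: conn=88 S1=29 S2=35 S3=47 S4=69 blocked=[]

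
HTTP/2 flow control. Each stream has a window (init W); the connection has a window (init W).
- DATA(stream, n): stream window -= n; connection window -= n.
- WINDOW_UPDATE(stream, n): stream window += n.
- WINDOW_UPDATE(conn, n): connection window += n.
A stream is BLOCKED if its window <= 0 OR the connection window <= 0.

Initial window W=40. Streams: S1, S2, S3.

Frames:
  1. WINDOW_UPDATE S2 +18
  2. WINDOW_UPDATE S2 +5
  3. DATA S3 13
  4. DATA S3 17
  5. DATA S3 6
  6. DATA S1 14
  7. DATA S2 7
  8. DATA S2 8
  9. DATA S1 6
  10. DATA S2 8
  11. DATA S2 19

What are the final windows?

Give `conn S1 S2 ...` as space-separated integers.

Answer: -58 20 21 4

Derivation:
Op 1: conn=40 S1=40 S2=58 S3=40 blocked=[]
Op 2: conn=40 S1=40 S2=63 S3=40 blocked=[]
Op 3: conn=27 S1=40 S2=63 S3=27 blocked=[]
Op 4: conn=10 S1=40 S2=63 S3=10 blocked=[]
Op 5: conn=4 S1=40 S2=63 S3=4 blocked=[]
Op 6: conn=-10 S1=26 S2=63 S3=4 blocked=[1, 2, 3]
Op 7: conn=-17 S1=26 S2=56 S3=4 blocked=[1, 2, 3]
Op 8: conn=-25 S1=26 S2=48 S3=4 blocked=[1, 2, 3]
Op 9: conn=-31 S1=20 S2=48 S3=4 blocked=[1, 2, 3]
Op 10: conn=-39 S1=20 S2=40 S3=4 blocked=[1, 2, 3]
Op 11: conn=-58 S1=20 S2=21 S3=4 blocked=[1, 2, 3]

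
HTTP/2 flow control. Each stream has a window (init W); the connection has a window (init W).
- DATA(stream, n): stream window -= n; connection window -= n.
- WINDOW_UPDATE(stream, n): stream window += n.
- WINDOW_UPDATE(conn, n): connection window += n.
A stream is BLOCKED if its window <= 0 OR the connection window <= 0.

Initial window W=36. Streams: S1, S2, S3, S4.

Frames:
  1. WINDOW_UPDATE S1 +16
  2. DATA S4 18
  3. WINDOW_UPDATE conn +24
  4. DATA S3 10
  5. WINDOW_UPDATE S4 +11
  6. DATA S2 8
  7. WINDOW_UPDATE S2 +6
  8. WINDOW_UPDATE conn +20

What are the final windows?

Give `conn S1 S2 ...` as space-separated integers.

Answer: 44 52 34 26 29

Derivation:
Op 1: conn=36 S1=52 S2=36 S3=36 S4=36 blocked=[]
Op 2: conn=18 S1=52 S2=36 S3=36 S4=18 blocked=[]
Op 3: conn=42 S1=52 S2=36 S3=36 S4=18 blocked=[]
Op 4: conn=32 S1=52 S2=36 S3=26 S4=18 blocked=[]
Op 5: conn=32 S1=52 S2=36 S3=26 S4=29 blocked=[]
Op 6: conn=24 S1=52 S2=28 S3=26 S4=29 blocked=[]
Op 7: conn=24 S1=52 S2=34 S3=26 S4=29 blocked=[]
Op 8: conn=44 S1=52 S2=34 S3=26 S4=29 blocked=[]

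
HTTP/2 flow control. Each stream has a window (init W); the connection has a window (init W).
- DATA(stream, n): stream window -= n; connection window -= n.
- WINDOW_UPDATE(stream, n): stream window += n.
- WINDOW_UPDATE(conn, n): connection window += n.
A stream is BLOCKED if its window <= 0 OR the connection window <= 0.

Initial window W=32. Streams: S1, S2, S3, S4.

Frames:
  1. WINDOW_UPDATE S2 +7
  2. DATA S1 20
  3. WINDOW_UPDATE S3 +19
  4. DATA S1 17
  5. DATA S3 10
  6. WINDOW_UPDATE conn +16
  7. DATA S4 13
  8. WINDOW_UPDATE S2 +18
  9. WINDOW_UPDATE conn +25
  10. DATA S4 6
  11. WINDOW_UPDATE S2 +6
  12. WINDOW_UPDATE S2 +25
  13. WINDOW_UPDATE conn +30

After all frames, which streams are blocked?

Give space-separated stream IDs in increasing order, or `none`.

Answer: S1

Derivation:
Op 1: conn=32 S1=32 S2=39 S3=32 S4=32 blocked=[]
Op 2: conn=12 S1=12 S2=39 S3=32 S4=32 blocked=[]
Op 3: conn=12 S1=12 S2=39 S3=51 S4=32 blocked=[]
Op 4: conn=-5 S1=-5 S2=39 S3=51 S4=32 blocked=[1, 2, 3, 4]
Op 5: conn=-15 S1=-5 S2=39 S3=41 S4=32 blocked=[1, 2, 3, 4]
Op 6: conn=1 S1=-5 S2=39 S3=41 S4=32 blocked=[1]
Op 7: conn=-12 S1=-5 S2=39 S3=41 S4=19 blocked=[1, 2, 3, 4]
Op 8: conn=-12 S1=-5 S2=57 S3=41 S4=19 blocked=[1, 2, 3, 4]
Op 9: conn=13 S1=-5 S2=57 S3=41 S4=19 blocked=[1]
Op 10: conn=7 S1=-5 S2=57 S3=41 S4=13 blocked=[1]
Op 11: conn=7 S1=-5 S2=63 S3=41 S4=13 blocked=[1]
Op 12: conn=7 S1=-5 S2=88 S3=41 S4=13 blocked=[1]
Op 13: conn=37 S1=-5 S2=88 S3=41 S4=13 blocked=[1]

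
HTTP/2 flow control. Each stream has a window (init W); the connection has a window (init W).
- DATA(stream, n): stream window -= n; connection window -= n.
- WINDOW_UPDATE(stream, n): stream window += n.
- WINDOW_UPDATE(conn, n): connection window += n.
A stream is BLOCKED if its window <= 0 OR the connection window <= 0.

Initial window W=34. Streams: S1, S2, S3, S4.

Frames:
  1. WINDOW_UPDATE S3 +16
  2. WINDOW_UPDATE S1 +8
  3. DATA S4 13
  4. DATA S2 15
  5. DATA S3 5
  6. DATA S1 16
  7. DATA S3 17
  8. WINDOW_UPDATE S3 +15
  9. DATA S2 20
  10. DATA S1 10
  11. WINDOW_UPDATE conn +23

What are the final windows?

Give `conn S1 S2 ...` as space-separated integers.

Op 1: conn=34 S1=34 S2=34 S3=50 S4=34 blocked=[]
Op 2: conn=34 S1=42 S2=34 S3=50 S4=34 blocked=[]
Op 3: conn=21 S1=42 S2=34 S3=50 S4=21 blocked=[]
Op 4: conn=6 S1=42 S2=19 S3=50 S4=21 blocked=[]
Op 5: conn=1 S1=42 S2=19 S3=45 S4=21 blocked=[]
Op 6: conn=-15 S1=26 S2=19 S3=45 S4=21 blocked=[1, 2, 3, 4]
Op 7: conn=-32 S1=26 S2=19 S3=28 S4=21 blocked=[1, 2, 3, 4]
Op 8: conn=-32 S1=26 S2=19 S3=43 S4=21 blocked=[1, 2, 3, 4]
Op 9: conn=-52 S1=26 S2=-1 S3=43 S4=21 blocked=[1, 2, 3, 4]
Op 10: conn=-62 S1=16 S2=-1 S3=43 S4=21 blocked=[1, 2, 3, 4]
Op 11: conn=-39 S1=16 S2=-1 S3=43 S4=21 blocked=[1, 2, 3, 4]

Answer: -39 16 -1 43 21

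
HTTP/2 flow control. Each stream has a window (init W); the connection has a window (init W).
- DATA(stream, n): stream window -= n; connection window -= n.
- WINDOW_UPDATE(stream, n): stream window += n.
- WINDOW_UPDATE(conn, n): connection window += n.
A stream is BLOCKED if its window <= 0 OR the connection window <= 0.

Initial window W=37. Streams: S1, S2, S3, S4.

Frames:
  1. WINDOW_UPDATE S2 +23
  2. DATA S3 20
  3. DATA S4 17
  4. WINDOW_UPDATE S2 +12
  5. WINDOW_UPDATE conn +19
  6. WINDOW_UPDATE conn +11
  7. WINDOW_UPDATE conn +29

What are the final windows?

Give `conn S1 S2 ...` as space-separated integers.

Answer: 59 37 72 17 20

Derivation:
Op 1: conn=37 S1=37 S2=60 S3=37 S4=37 blocked=[]
Op 2: conn=17 S1=37 S2=60 S3=17 S4=37 blocked=[]
Op 3: conn=0 S1=37 S2=60 S3=17 S4=20 blocked=[1, 2, 3, 4]
Op 4: conn=0 S1=37 S2=72 S3=17 S4=20 blocked=[1, 2, 3, 4]
Op 5: conn=19 S1=37 S2=72 S3=17 S4=20 blocked=[]
Op 6: conn=30 S1=37 S2=72 S3=17 S4=20 blocked=[]
Op 7: conn=59 S1=37 S2=72 S3=17 S4=20 blocked=[]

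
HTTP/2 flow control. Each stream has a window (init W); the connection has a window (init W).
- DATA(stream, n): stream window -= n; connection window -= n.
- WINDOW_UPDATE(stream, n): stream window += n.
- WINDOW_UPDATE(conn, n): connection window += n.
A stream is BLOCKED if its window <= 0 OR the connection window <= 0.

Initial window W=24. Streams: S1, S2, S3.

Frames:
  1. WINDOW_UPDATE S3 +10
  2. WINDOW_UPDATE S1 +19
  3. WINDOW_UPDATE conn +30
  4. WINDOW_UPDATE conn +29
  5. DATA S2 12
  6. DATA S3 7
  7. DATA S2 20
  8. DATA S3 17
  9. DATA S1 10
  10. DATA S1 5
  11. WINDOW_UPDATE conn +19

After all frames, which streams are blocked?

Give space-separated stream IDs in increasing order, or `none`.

Op 1: conn=24 S1=24 S2=24 S3=34 blocked=[]
Op 2: conn=24 S1=43 S2=24 S3=34 blocked=[]
Op 3: conn=54 S1=43 S2=24 S3=34 blocked=[]
Op 4: conn=83 S1=43 S2=24 S3=34 blocked=[]
Op 5: conn=71 S1=43 S2=12 S3=34 blocked=[]
Op 6: conn=64 S1=43 S2=12 S3=27 blocked=[]
Op 7: conn=44 S1=43 S2=-8 S3=27 blocked=[2]
Op 8: conn=27 S1=43 S2=-8 S3=10 blocked=[2]
Op 9: conn=17 S1=33 S2=-8 S3=10 blocked=[2]
Op 10: conn=12 S1=28 S2=-8 S3=10 blocked=[2]
Op 11: conn=31 S1=28 S2=-8 S3=10 blocked=[2]

Answer: S2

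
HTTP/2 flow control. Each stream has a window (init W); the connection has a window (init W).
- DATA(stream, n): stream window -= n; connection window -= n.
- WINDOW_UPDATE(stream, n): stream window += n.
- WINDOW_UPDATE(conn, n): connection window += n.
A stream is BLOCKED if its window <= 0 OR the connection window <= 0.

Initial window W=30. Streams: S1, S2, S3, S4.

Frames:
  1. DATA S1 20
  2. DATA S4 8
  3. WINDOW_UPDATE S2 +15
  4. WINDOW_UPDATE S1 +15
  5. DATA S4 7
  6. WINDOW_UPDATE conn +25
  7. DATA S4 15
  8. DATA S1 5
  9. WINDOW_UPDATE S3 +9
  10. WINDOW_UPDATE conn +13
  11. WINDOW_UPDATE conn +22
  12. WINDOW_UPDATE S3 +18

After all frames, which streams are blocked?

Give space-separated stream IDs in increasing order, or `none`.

Op 1: conn=10 S1=10 S2=30 S3=30 S4=30 blocked=[]
Op 2: conn=2 S1=10 S2=30 S3=30 S4=22 blocked=[]
Op 3: conn=2 S1=10 S2=45 S3=30 S4=22 blocked=[]
Op 4: conn=2 S1=25 S2=45 S3=30 S4=22 blocked=[]
Op 5: conn=-5 S1=25 S2=45 S3=30 S4=15 blocked=[1, 2, 3, 4]
Op 6: conn=20 S1=25 S2=45 S3=30 S4=15 blocked=[]
Op 7: conn=5 S1=25 S2=45 S3=30 S4=0 blocked=[4]
Op 8: conn=0 S1=20 S2=45 S3=30 S4=0 blocked=[1, 2, 3, 4]
Op 9: conn=0 S1=20 S2=45 S3=39 S4=0 blocked=[1, 2, 3, 4]
Op 10: conn=13 S1=20 S2=45 S3=39 S4=0 blocked=[4]
Op 11: conn=35 S1=20 S2=45 S3=39 S4=0 blocked=[4]
Op 12: conn=35 S1=20 S2=45 S3=57 S4=0 blocked=[4]

Answer: S4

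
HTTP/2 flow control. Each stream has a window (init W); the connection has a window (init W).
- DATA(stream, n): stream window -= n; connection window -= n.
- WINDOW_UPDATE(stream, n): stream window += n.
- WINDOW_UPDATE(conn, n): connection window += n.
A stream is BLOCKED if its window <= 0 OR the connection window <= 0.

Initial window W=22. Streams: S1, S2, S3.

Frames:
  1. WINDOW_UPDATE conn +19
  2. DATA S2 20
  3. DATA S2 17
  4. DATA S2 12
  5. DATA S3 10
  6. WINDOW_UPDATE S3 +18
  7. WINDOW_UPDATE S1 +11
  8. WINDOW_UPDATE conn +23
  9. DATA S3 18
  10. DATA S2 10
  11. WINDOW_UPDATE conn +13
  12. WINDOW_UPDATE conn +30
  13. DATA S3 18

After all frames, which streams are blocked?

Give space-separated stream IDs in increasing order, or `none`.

Op 1: conn=41 S1=22 S2=22 S3=22 blocked=[]
Op 2: conn=21 S1=22 S2=2 S3=22 blocked=[]
Op 3: conn=4 S1=22 S2=-15 S3=22 blocked=[2]
Op 4: conn=-8 S1=22 S2=-27 S3=22 blocked=[1, 2, 3]
Op 5: conn=-18 S1=22 S2=-27 S3=12 blocked=[1, 2, 3]
Op 6: conn=-18 S1=22 S2=-27 S3=30 blocked=[1, 2, 3]
Op 7: conn=-18 S1=33 S2=-27 S3=30 blocked=[1, 2, 3]
Op 8: conn=5 S1=33 S2=-27 S3=30 blocked=[2]
Op 9: conn=-13 S1=33 S2=-27 S3=12 blocked=[1, 2, 3]
Op 10: conn=-23 S1=33 S2=-37 S3=12 blocked=[1, 2, 3]
Op 11: conn=-10 S1=33 S2=-37 S3=12 blocked=[1, 2, 3]
Op 12: conn=20 S1=33 S2=-37 S3=12 blocked=[2]
Op 13: conn=2 S1=33 S2=-37 S3=-6 blocked=[2, 3]

Answer: S2 S3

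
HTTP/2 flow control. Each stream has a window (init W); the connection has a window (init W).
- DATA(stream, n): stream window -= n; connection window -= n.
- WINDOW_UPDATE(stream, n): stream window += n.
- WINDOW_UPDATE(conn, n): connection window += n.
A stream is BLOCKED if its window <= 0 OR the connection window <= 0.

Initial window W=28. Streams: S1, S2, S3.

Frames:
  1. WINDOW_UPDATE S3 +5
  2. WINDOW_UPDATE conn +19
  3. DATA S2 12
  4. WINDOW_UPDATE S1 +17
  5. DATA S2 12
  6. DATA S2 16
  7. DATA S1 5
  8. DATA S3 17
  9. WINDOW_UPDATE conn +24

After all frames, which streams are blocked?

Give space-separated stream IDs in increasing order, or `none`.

Op 1: conn=28 S1=28 S2=28 S3=33 blocked=[]
Op 2: conn=47 S1=28 S2=28 S3=33 blocked=[]
Op 3: conn=35 S1=28 S2=16 S3=33 blocked=[]
Op 4: conn=35 S1=45 S2=16 S3=33 blocked=[]
Op 5: conn=23 S1=45 S2=4 S3=33 blocked=[]
Op 6: conn=7 S1=45 S2=-12 S3=33 blocked=[2]
Op 7: conn=2 S1=40 S2=-12 S3=33 blocked=[2]
Op 8: conn=-15 S1=40 S2=-12 S3=16 blocked=[1, 2, 3]
Op 9: conn=9 S1=40 S2=-12 S3=16 blocked=[2]

Answer: S2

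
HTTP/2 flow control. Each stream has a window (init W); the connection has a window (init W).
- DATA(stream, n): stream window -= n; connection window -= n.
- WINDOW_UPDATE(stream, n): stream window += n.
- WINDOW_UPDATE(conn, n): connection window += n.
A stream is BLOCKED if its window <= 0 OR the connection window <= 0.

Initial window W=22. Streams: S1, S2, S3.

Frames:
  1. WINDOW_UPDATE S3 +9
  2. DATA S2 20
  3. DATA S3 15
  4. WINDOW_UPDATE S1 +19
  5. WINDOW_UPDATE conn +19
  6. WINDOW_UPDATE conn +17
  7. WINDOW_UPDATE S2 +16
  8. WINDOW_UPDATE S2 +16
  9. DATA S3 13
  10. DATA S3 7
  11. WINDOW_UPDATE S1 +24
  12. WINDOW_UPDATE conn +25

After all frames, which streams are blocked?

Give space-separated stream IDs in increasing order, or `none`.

Op 1: conn=22 S1=22 S2=22 S3=31 blocked=[]
Op 2: conn=2 S1=22 S2=2 S3=31 blocked=[]
Op 3: conn=-13 S1=22 S2=2 S3=16 blocked=[1, 2, 3]
Op 4: conn=-13 S1=41 S2=2 S3=16 blocked=[1, 2, 3]
Op 5: conn=6 S1=41 S2=2 S3=16 blocked=[]
Op 6: conn=23 S1=41 S2=2 S3=16 blocked=[]
Op 7: conn=23 S1=41 S2=18 S3=16 blocked=[]
Op 8: conn=23 S1=41 S2=34 S3=16 blocked=[]
Op 9: conn=10 S1=41 S2=34 S3=3 blocked=[]
Op 10: conn=3 S1=41 S2=34 S3=-4 blocked=[3]
Op 11: conn=3 S1=65 S2=34 S3=-4 blocked=[3]
Op 12: conn=28 S1=65 S2=34 S3=-4 blocked=[3]

Answer: S3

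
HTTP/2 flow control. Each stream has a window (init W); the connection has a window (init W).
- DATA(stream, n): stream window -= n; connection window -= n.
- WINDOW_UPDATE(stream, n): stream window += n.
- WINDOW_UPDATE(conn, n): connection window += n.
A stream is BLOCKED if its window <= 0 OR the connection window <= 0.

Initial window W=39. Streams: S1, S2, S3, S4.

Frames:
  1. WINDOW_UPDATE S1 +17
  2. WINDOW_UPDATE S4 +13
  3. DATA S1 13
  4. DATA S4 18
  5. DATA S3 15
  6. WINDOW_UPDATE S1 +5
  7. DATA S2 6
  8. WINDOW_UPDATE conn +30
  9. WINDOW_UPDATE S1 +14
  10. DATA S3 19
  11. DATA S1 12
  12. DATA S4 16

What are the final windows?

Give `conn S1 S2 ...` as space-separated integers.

Answer: -30 50 33 5 18

Derivation:
Op 1: conn=39 S1=56 S2=39 S3=39 S4=39 blocked=[]
Op 2: conn=39 S1=56 S2=39 S3=39 S4=52 blocked=[]
Op 3: conn=26 S1=43 S2=39 S3=39 S4=52 blocked=[]
Op 4: conn=8 S1=43 S2=39 S3=39 S4=34 blocked=[]
Op 5: conn=-7 S1=43 S2=39 S3=24 S4=34 blocked=[1, 2, 3, 4]
Op 6: conn=-7 S1=48 S2=39 S3=24 S4=34 blocked=[1, 2, 3, 4]
Op 7: conn=-13 S1=48 S2=33 S3=24 S4=34 blocked=[1, 2, 3, 4]
Op 8: conn=17 S1=48 S2=33 S3=24 S4=34 blocked=[]
Op 9: conn=17 S1=62 S2=33 S3=24 S4=34 blocked=[]
Op 10: conn=-2 S1=62 S2=33 S3=5 S4=34 blocked=[1, 2, 3, 4]
Op 11: conn=-14 S1=50 S2=33 S3=5 S4=34 blocked=[1, 2, 3, 4]
Op 12: conn=-30 S1=50 S2=33 S3=5 S4=18 blocked=[1, 2, 3, 4]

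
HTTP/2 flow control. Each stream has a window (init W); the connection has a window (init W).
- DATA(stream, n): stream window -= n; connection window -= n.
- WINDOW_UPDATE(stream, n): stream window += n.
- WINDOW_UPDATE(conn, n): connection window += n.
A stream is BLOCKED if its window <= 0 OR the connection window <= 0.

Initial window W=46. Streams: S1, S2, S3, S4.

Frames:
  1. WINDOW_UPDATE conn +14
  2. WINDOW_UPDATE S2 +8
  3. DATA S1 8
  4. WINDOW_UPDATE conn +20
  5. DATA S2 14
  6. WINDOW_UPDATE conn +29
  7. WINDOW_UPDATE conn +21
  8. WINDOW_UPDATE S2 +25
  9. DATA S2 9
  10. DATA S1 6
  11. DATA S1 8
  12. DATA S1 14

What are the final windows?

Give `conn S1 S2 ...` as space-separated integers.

Answer: 71 10 56 46 46

Derivation:
Op 1: conn=60 S1=46 S2=46 S3=46 S4=46 blocked=[]
Op 2: conn=60 S1=46 S2=54 S3=46 S4=46 blocked=[]
Op 3: conn=52 S1=38 S2=54 S3=46 S4=46 blocked=[]
Op 4: conn=72 S1=38 S2=54 S3=46 S4=46 blocked=[]
Op 5: conn=58 S1=38 S2=40 S3=46 S4=46 blocked=[]
Op 6: conn=87 S1=38 S2=40 S3=46 S4=46 blocked=[]
Op 7: conn=108 S1=38 S2=40 S3=46 S4=46 blocked=[]
Op 8: conn=108 S1=38 S2=65 S3=46 S4=46 blocked=[]
Op 9: conn=99 S1=38 S2=56 S3=46 S4=46 blocked=[]
Op 10: conn=93 S1=32 S2=56 S3=46 S4=46 blocked=[]
Op 11: conn=85 S1=24 S2=56 S3=46 S4=46 blocked=[]
Op 12: conn=71 S1=10 S2=56 S3=46 S4=46 blocked=[]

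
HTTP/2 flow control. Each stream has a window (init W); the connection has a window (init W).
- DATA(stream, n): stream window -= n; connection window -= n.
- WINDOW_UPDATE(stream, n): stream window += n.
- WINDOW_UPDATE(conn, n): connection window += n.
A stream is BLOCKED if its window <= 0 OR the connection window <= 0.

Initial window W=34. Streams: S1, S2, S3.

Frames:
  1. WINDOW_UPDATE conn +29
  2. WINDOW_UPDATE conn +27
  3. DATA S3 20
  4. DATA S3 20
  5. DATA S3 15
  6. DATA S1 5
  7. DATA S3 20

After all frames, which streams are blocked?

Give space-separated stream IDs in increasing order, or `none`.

Op 1: conn=63 S1=34 S2=34 S3=34 blocked=[]
Op 2: conn=90 S1=34 S2=34 S3=34 blocked=[]
Op 3: conn=70 S1=34 S2=34 S3=14 blocked=[]
Op 4: conn=50 S1=34 S2=34 S3=-6 blocked=[3]
Op 5: conn=35 S1=34 S2=34 S3=-21 blocked=[3]
Op 6: conn=30 S1=29 S2=34 S3=-21 blocked=[3]
Op 7: conn=10 S1=29 S2=34 S3=-41 blocked=[3]

Answer: S3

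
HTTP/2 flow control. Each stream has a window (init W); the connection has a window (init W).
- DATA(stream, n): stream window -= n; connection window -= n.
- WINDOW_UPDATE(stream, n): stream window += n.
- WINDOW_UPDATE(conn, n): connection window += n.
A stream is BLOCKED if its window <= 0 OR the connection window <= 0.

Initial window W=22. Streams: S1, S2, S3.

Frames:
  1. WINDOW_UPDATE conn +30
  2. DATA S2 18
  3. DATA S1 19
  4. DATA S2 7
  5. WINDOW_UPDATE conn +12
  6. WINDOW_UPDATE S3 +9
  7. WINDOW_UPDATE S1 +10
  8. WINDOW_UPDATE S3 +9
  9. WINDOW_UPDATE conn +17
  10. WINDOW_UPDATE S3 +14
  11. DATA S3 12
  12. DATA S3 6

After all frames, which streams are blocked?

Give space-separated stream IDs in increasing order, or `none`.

Op 1: conn=52 S1=22 S2=22 S3=22 blocked=[]
Op 2: conn=34 S1=22 S2=4 S3=22 blocked=[]
Op 3: conn=15 S1=3 S2=4 S3=22 blocked=[]
Op 4: conn=8 S1=3 S2=-3 S3=22 blocked=[2]
Op 5: conn=20 S1=3 S2=-3 S3=22 blocked=[2]
Op 6: conn=20 S1=3 S2=-3 S3=31 blocked=[2]
Op 7: conn=20 S1=13 S2=-3 S3=31 blocked=[2]
Op 8: conn=20 S1=13 S2=-3 S3=40 blocked=[2]
Op 9: conn=37 S1=13 S2=-3 S3=40 blocked=[2]
Op 10: conn=37 S1=13 S2=-3 S3=54 blocked=[2]
Op 11: conn=25 S1=13 S2=-3 S3=42 blocked=[2]
Op 12: conn=19 S1=13 S2=-3 S3=36 blocked=[2]

Answer: S2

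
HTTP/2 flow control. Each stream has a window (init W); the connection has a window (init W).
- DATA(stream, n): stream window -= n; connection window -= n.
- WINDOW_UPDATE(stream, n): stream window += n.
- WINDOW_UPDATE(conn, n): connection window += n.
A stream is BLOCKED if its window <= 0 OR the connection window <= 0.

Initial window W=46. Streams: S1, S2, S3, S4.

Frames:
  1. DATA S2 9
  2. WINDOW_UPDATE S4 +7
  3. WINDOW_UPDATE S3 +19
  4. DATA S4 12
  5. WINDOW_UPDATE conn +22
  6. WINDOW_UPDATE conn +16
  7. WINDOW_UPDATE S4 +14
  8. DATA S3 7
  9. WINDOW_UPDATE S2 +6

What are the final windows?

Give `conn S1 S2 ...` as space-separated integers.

Answer: 56 46 43 58 55

Derivation:
Op 1: conn=37 S1=46 S2=37 S3=46 S4=46 blocked=[]
Op 2: conn=37 S1=46 S2=37 S3=46 S4=53 blocked=[]
Op 3: conn=37 S1=46 S2=37 S3=65 S4=53 blocked=[]
Op 4: conn=25 S1=46 S2=37 S3=65 S4=41 blocked=[]
Op 5: conn=47 S1=46 S2=37 S3=65 S4=41 blocked=[]
Op 6: conn=63 S1=46 S2=37 S3=65 S4=41 blocked=[]
Op 7: conn=63 S1=46 S2=37 S3=65 S4=55 blocked=[]
Op 8: conn=56 S1=46 S2=37 S3=58 S4=55 blocked=[]
Op 9: conn=56 S1=46 S2=43 S3=58 S4=55 blocked=[]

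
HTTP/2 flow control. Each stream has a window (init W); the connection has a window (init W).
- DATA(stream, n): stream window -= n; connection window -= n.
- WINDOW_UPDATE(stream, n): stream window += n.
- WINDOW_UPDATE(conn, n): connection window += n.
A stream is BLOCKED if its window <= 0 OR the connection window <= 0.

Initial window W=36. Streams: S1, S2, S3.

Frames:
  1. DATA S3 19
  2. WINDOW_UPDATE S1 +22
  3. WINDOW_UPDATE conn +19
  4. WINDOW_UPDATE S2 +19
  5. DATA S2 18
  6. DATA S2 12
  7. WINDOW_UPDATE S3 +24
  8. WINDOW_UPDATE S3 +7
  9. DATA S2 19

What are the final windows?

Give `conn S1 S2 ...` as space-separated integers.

Answer: -13 58 6 48

Derivation:
Op 1: conn=17 S1=36 S2=36 S3=17 blocked=[]
Op 2: conn=17 S1=58 S2=36 S3=17 blocked=[]
Op 3: conn=36 S1=58 S2=36 S3=17 blocked=[]
Op 4: conn=36 S1=58 S2=55 S3=17 blocked=[]
Op 5: conn=18 S1=58 S2=37 S3=17 blocked=[]
Op 6: conn=6 S1=58 S2=25 S3=17 blocked=[]
Op 7: conn=6 S1=58 S2=25 S3=41 blocked=[]
Op 8: conn=6 S1=58 S2=25 S3=48 blocked=[]
Op 9: conn=-13 S1=58 S2=6 S3=48 blocked=[1, 2, 3]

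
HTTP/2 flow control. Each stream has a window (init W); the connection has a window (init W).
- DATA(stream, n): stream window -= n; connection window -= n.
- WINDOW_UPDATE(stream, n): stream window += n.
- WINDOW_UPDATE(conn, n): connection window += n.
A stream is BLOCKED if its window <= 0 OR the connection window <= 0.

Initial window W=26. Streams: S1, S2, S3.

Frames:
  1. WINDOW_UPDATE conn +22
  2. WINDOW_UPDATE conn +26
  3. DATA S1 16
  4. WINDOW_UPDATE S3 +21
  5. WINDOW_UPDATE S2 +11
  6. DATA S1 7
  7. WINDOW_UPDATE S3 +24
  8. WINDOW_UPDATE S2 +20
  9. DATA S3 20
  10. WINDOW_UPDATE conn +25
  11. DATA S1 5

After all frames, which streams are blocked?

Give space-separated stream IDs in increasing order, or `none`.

Answer: S1

Derivation:
Op 1: conn=48 S1=26 S2=26 S3=26 blocked=[]
Op 2: conn=74 S1=26 S2=26 S3=26 blocked=[]
Op 3: conn=58 S1=10 S2=26 S3=26 blocked=[]
Op 4: conn=58 S1=10 S2=26 S3=47 blocked=[]
Op 5: conn=58 S1=10 S2=37 S3=47 blocked=[]
Op 6: conn=51 S1=3 S2=37 S3=47 blocked=[]
Op 7: conn=51 S1=3 S2=37 S3=71 blocked=[]
Op 8: conn=51 S1=3 S2=57 S3=71 blocked=[]
Op 9: conn=31 S1=3 S2=57 S3=51 blocked=[]
Op 10: conn=56 S1=3 S2=57 S3=51 blocked=[]
Op 11: conn=51 S1=-2 S2=57 S3=51 blocked=[1]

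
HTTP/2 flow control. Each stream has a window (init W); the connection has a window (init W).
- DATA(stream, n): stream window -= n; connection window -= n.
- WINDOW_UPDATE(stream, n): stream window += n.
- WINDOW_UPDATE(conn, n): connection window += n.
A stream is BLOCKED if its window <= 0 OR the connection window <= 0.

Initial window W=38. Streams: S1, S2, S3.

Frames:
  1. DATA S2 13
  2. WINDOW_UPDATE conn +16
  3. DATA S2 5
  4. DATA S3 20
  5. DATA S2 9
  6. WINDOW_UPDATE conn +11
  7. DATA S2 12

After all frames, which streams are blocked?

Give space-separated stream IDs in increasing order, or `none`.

Op 1: conn=25 S1=38 S2=25 S3=38 blocked=[]
Op 2: conn=41 S1=38 S2=25 S3=38 blocked=[]
Op 3: conn=36 S1=38 S2=20 S3=38 blocked=[]
Op 4: conn=16 S1=38 S2=20 S3=18 blocked=[]
Op 5: conn=7 S1=38 S2=11 S3=18 blocked=[]
Op 6: conn=18 S1=38 S2=11 S3=18 blocked=[]
Op 7: conn=6 S1=38 S2=-1 S3=18 blocked=[2]

Answer: S2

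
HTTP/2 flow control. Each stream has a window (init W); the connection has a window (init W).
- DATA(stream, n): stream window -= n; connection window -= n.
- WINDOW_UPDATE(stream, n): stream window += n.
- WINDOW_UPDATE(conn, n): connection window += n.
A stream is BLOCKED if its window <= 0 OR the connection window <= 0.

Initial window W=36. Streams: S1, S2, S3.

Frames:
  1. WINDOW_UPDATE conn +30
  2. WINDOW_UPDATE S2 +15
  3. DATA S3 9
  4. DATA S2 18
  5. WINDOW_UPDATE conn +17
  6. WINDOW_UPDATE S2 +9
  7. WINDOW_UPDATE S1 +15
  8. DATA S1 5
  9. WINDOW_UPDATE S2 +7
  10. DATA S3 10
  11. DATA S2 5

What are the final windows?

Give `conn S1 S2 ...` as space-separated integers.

Op 1: conn=66 S1=36 S2=36 S3=36 blocked=[]
Op 2: conn=66 S1=36 S2=51 S3=36 blocked=[]
Op 3: conn=57 S1=36 S2=51 S3=27 blocked=[]
Op 4: conn=39 S1=36 S2=33 S3=27 blocked=[]
Op 5: conn=56 S1=36 S2=33 S3=27 blocked=[]
Op 6: conn=56 S1=36 S2=42 S3=27 blocked=[]
Op 7: conn=56 S1=51 S2=42 S3=27 blocked=[]
Op 8: conn=51 S1=46 S2=42 S3=27 blocked=[]
Op 9: conn=51 S1=46 S2=49 S3=27 blocked=[]
Op 10: conn=41 S1=46 S2=49 S3=17 blocked=[]
Op 11: conn=36 S1=46 S2=44 S3=17 blocked=[]

Answer: 36 46 44 17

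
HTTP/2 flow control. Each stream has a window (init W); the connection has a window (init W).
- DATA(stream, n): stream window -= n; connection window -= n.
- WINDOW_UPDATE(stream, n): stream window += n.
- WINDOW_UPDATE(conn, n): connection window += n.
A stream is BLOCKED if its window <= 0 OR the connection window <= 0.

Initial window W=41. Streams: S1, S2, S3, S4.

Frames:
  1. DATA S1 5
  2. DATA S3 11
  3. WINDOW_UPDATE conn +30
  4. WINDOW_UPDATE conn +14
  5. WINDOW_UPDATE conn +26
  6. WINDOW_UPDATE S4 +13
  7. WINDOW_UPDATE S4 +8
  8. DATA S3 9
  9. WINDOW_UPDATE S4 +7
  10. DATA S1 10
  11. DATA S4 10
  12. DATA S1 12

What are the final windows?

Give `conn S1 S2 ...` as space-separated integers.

Op 1: conn=36 S1=36 S2=41 S3=41 S4=41 blocked=[]
Op 2: conn=25 S1=36 S2=41 S3=30 S4=41 blocked=[]
Op 3: conn=55 S1=36 S2=41 S3=30 S4=41 blocked=[]
Op 4: conn=69 S1=36 S2=41 S3=30 S4=41 blocked=[]
Op 5: conn=95 S1=36 S2=41 S3=30 S4=41 blocked=[]
Op 6: conn=95 S1=36 S2=41 S3=30 S4=54 blocked=[]
Op 7: conn=95 S1=36 S2=41 S3=30 S4=62 blocked=[]
Op 8: conn=86 S1=36 S2=41 S3=21 S4=62 blocked=[]
Op 9: conn=86 S1=36 S2=41 S3=21 S4=69 blocked=[]
Op 10: conn=76 S1=26 S2=41 S3=21 S4=69 blocked=[]
Op 11: conn=66 S1=26 S2=41 S3=21 S4=59 blocked=[]
Op 12: conn=54 S1=14 S2=41 S3=21 S4=59 blocked=[]

Answer: 54 14 41 21 59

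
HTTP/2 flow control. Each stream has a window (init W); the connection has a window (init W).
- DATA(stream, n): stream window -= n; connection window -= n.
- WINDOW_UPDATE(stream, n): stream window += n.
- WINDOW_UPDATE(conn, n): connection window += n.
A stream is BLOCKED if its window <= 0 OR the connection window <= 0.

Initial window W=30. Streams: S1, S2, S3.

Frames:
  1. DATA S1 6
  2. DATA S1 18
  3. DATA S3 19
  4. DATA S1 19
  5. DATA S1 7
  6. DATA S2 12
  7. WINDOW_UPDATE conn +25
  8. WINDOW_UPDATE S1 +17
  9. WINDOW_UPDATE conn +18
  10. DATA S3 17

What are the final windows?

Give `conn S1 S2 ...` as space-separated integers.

Op 1: conn=24 S1=24 S2=30 S3=30 blocked=[]
Op 2: conn=6 S1=6 S2=30 S3=30 blocked=[]
Op 3: conn=-13 S1=6 S2=30 S3=11 blocked=[1, 2, 3]
Op 4: conn=-32 S1=-13 S2=30 S3=11 blocked=[1, 2, 3]
Op 5: conn=-39 S1=-20 S2=30 S3=11 blocked=[1, 2, 3]
Op 6: conn=-51 S1=-20 S2=18 S3=11 blocked=[1, 2, 3]
Op 7: conn=-26 S1=-20 S2=18 S3=11 blocked=[1, 2, 3]
Op 8: conn=-26 S1=-3 S2=18 S3=11 blocked=[1, 2, 3]
Op 9: conn=-8 S1=-3 S2=18 S3=11 blocked=[1, 2, 3]
Op 10: conn=-25 S1=-3 S2=18 S3=-6 blocked=[1, 2, 3]

Answer: -25 -3 18 -6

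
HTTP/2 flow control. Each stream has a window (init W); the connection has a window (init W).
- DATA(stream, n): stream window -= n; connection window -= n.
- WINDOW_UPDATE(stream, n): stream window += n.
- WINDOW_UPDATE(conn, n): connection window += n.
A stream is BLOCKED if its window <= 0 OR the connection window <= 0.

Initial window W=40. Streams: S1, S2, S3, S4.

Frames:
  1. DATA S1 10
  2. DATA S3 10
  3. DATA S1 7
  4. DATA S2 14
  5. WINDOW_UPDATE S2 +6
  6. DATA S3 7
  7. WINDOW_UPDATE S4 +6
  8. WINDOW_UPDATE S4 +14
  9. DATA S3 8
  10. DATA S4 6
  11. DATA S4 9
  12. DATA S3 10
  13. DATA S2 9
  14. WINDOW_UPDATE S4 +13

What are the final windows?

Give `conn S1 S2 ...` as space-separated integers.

Answer: -50 23 23 5 58

Derivation:
Op 1: conn=30 S1=30 S2=40 S3=40 S4=40 blocked=[]
Op 2: conn=20 S1=30 S2=40 S3=30 S4=40 blocked=[]
Op 3: conn=13 S1=23 S2=40 S3=30 S4=40 blocked=[]
Op 4: conn=-1 S1=23 S2=26 S3=30 S4=40 blocked=[1, 2, 3, 4]
Op 5: conn=-1 S1=23 S2=32 S3=30 S4=40 blocked=[1, 2, 3, 4]
Op 6: conn=-8 S1=23 S2=32 S3=23 S4=40 blocked=[1, 2, 3, 4]
Op 7: conn=-8 S1=23 S2=32 S3=23 S4=46 blocked=[1, 2, 3, 4]
Op 8: conn=-8 S1=23 S2=32 S3=23 S4=60 blocked=[1, 2, 3, 4]
Op 9: conn=-16 S1=23 S2=32 S3=15 S4=60 blocked=[1, 2, 3, 4]
Op 10: conn=-22 S1=23 S2=32 S3=15 S4=54 blocked=[1, 2, 3, 4]
Op 11: conn=-31 S1=23 S2=32 S3=15 S4=45 blocked=[1, 2, 3, 4]
Op 12: conn=-41 S1=23 S2=32 S3=5 S4=45 blocked=[1, 2, 3, 4]
Op 13: conn=-50 S1=23 S2=23 S3=5 S4=45 blocked=[1, 2, 3, 4]
Op 14: conn=-50 S1=23 S2=23 S3=5 S4=58 blocked=[1, 2, 3, 4]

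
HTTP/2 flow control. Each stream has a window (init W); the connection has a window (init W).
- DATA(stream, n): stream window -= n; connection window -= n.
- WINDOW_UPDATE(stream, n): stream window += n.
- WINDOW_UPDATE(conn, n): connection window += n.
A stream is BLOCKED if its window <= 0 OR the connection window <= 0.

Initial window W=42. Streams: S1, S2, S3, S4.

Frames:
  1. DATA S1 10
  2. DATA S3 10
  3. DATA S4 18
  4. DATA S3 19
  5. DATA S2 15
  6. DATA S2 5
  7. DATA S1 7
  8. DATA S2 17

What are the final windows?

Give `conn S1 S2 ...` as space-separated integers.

Op 1: conn=32 S1=32 S2=42 S3=42 S4=42 blocked=[]
Op 2: conn=22 S1=32 S2=42 S3=32 S4=42 blocked=[]
Op 3: conn=4 S1=32 S2=42 S3=32 S4=24 blocked=[]
Op 4: conn=-15 S1=32 S2=42 S3=13 S4=24 blocked=[1, 2, 3, 4]
Op 5: conn=-30 S1=32 S2=27 S3=13 S4=24 blocked=[1, 2, 3, 4]
Op 6: conn=-35 S1=32 S2=22 S3=13 S4=24 blocked=[1, 2, 3, 4]
Op 7: conn=-42 S1=25 S2=22 S3=13 S4=24 blocked=[1, 2, 3, 4]
Op 8: conn=-59 S1=25 S2=5 S3=13 S4=24 blocked=[1, 2, 3, 4]

Answer: -59 25 5 13 24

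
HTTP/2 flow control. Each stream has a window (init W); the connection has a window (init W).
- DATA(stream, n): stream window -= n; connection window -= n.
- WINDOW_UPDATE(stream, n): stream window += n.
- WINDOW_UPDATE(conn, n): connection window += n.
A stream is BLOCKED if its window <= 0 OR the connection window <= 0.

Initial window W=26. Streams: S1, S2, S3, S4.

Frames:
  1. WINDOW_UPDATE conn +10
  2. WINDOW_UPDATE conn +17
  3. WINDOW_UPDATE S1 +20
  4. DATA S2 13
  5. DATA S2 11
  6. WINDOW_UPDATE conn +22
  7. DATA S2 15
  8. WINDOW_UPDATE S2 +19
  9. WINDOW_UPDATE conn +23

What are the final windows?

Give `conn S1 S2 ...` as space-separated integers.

Answer: 59 46 6 26 26

Derivation:
Op 1: conn=36 S1=26 S2=26 S3=26 S4=26 blocked=[]
Op 2: conn=53 S1=26 S2=26 S3=26 S4=26 blocked=[]
Op 3: conn=53 S1=46 S2=26 S3=26 S4=26 blocked=[]
Op 4: conn=40 S1=46 S2=13 S3=26 S4=26 blocked=[]
Op 5: conn=29 S1=46 S2=2 S3=26 S4=26 blocked=[]
Op 6: conn=51 S1=46 S2=2 S3=26 S4=26 blocked=[]
Op 7: conn=36 S1=46 S2=-13 S3=26 S4=26 blocked=[2]
Op 8: conn=36 S1=46 S2=6 S3=26 S4=26 blocked=[]
Op 9: conn=59 S1=46 S2=6 S3=26 S4=26 blocked=[]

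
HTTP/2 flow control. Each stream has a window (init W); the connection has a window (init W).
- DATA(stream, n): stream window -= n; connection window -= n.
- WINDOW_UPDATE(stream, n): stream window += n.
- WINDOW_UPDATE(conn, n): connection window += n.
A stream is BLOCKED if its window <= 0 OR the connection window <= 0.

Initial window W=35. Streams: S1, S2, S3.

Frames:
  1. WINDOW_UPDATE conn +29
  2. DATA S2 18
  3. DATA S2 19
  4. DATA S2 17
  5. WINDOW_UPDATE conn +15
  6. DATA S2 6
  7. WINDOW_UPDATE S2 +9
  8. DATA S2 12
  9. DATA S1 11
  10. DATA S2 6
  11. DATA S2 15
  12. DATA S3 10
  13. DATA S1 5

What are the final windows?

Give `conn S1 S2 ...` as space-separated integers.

Op 1: conn=64 S1=35 S2=35 S3=35 blocked=[]
Op 2: conn=46 S1=35 S2=17 S3=35 blocked=[]
Op 3: conn=27 S1=35 S2=-2 S3=35 blocked=[2]
Op 4: conn=10 S1=35 S2=-19 S3=35 blocked=[2]
Op 5: conn=25 S1=35 S2=-19 S3=35 blocked=[2]
Op 6: conn=19 S1=35 S2=-25 S3=35 blocked=[2]
Op 7: conn=19 S1=35 S2=-16 S3=35 blocked=[2]
Op 8: conn=7 S1=35 S2=-28 S3=35 blocked=[2]
Op 9: conn=-4 S1=24 S2=-28 S3=35 blocked=[1, 2, 3]
Op 10: conn=-10 S1=24 S2=-34 S3=35 blocked=[1, 2, 3]
Op 11: conn=-25 S1=24 S2=-49 S3=35 blocked=[1, 2, 3]
Op 12: conn=-35 S1=24 S2=-49 S3=25 blocked=[1, 2, 3]
Op 13: conn=-40 S1=19 S2=-49 S3=25 blocked=[1, 2, 3]

Answer: -40 19 -49 25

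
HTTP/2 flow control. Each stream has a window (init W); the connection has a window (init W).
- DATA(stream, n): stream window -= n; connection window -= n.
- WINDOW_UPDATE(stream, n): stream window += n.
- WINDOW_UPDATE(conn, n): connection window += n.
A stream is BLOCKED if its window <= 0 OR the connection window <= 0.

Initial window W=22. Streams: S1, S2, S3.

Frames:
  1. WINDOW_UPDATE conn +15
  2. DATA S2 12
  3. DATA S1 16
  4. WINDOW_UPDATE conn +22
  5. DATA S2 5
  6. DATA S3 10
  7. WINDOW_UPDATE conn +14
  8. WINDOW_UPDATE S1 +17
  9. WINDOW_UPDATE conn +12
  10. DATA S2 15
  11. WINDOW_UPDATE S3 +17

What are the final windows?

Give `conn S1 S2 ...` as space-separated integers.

Answer: 27 23 -10 29

Derivation:
Op 1: conn=37 S1=22 S2=22 S3=22 blocked=[]
Op 2: conn=25 S1=22 S2=10 S3=22 blocked=[]
Op 3: conn=9 S1=6 S2=10 S3=22 blocked=[]
Op 4: conn=31 S1=6 S2=10 S3=22 blocked=[]
Op 5: conn=26 S1=6 S2=5 S3=22 blocked=[]
Op 6: conn=16 S1=6 S2=5 S3=12 blocked=[]
Op 7: conn=30 S1=6 S2=5 S3=12 blocked=[]
Op 8: conn=30 S1=23 S2=5 S3=12 blocked=[]
Op 9: conn=42 S1=23 S2=5 S3=12 blocked=[]
Op 10: conn=27 S1=23 S2=-10 S3=12 blocked=[2]
Op 11: conn=27 S1=23 S2=-10 S3=29 blocked=[2]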